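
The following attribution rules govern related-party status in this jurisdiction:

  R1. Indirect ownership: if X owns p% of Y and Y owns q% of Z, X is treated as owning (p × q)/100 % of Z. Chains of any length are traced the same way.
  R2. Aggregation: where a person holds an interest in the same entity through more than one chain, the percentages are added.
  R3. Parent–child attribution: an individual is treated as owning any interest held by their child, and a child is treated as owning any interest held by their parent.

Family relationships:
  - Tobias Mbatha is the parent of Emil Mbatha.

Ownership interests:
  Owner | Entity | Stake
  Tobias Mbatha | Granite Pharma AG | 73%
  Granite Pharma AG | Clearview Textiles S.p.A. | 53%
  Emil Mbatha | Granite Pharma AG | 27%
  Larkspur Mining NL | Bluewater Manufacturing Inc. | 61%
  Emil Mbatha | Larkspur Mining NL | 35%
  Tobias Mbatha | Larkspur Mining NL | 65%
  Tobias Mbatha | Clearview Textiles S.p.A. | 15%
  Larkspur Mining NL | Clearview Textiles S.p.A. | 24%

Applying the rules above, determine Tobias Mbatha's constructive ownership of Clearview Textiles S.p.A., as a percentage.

92%

By parent–child attribution (R3), Tobias Mbatha is treated as also owning Emil Mbatha's interest in Larkspur Mining NL, giving 65% + 35% = 100%.
By parent–child attribution (R3), Tobias Mbatha is treated as also owning Emil Mbatha's interest in Granite Pharma AG, giving 73% + 27% = 100%.
Chain via Larkspur Mining NL (R1): 100% × 24% = 24% of Clearview Textiles S.p.A.
Chain via Granite Pharma AG (R1): 100% × 53% = 53% of Clearview Textiles S.p.A.
Direct interest in Clearview Textiles S.p.A: 15%.
Aggregating (R2): 24% + 53% + 15% = 92%.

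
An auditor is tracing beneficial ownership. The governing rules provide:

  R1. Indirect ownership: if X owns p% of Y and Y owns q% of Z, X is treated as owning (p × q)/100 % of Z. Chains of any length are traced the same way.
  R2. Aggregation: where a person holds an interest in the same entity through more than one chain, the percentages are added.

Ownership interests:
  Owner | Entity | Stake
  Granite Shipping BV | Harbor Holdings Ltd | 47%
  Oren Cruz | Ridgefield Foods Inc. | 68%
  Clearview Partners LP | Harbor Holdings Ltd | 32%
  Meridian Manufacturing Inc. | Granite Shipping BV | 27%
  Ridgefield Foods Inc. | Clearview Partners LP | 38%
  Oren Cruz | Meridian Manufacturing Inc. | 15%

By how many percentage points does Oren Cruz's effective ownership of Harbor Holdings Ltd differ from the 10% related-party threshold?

Chain via Meridian Manufacturing Inc. → Granite Shipping BV (R1): 15% × 27% × 47% = 1.9035% of Harbor Holdings Ltd.
Chain via Ridgefield Foods Inc. → Clearview Partners LP (R1): 68% × 38% × 32% = 8.2688% of Harbor Holdings Ltd.
Aggregating (R2): 1.9035% + 8.2688% = 10.1723%.
10.1723% exceeds the 10% threshold by 0.1723 percentage points.

0.1723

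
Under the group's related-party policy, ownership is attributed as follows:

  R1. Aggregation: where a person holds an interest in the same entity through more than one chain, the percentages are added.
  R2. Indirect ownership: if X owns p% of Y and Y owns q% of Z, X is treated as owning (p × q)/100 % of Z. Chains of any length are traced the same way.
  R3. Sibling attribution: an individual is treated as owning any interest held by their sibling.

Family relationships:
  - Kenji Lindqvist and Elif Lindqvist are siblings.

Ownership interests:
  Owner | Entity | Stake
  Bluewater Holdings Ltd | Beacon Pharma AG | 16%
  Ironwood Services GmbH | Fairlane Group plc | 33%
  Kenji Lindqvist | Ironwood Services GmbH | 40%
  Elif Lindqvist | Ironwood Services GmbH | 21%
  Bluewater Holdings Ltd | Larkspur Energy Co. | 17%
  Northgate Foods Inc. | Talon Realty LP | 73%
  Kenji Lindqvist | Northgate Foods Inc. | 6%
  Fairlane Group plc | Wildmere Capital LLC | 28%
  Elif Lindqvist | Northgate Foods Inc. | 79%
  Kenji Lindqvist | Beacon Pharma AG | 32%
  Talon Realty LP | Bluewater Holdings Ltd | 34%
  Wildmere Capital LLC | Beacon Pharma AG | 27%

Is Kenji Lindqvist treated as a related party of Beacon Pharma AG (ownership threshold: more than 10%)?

Yes

By sibling attribution (R3), Kenji Lindqvist is treated as also owning Elif Lindqvist's interest in Ironwood Services GmbH, giving 40% + 21% = 61%.
By sibling attribution (R3), Kenji Lindqvist is treated as also owning Elif Lindqvist's interest in Northgate Foods Inc, giving 6% + 79% = 85%.
Chain via Ironwood Services GmbH → Fairlane Group plc → Wildmere Capital LLC (R2): 61% × 33% × 28% × 27% = 1.521828% of Beacon Pharma AG.
Chain via Northgate Foods Inc. → Talon Realty LP → Bluewater Holdings Ltd (R2): 85% × 73% × 34% × 16% = 3.37552% of Beacon Pharma AG.
Direct interest in Beacon Pharma AG: 32%.
Aggregating (R1): 1.521828% + 3.37552% + 32% = 36.897348%.
36.897348% exceeds the 10% threshold, so Kenji is a related party to Beacon Pharma AG.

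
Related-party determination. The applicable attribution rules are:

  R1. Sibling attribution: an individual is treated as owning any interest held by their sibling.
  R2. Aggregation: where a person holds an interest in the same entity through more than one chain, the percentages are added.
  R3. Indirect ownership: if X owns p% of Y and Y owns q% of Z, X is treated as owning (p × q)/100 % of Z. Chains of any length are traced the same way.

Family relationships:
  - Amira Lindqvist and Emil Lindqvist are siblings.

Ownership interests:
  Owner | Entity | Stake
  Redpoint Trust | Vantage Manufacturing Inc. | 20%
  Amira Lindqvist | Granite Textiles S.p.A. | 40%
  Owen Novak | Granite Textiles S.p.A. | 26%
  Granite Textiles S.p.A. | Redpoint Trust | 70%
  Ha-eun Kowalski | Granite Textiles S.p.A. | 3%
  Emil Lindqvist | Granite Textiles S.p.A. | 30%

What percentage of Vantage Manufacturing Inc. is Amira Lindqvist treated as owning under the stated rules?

9.8%

By sibling attribution (R1), Amira Lindqvist is treated as also owning Emil Lindqvist's interest in Granite Textiles S.p.A, giving 40% + 30% = 70%.
Chain via Granite Textiles S.p.A. → Redpoint Trust (R3): 70% × 70% × 20% = 9.8% of Vantage Manufacturing Inc.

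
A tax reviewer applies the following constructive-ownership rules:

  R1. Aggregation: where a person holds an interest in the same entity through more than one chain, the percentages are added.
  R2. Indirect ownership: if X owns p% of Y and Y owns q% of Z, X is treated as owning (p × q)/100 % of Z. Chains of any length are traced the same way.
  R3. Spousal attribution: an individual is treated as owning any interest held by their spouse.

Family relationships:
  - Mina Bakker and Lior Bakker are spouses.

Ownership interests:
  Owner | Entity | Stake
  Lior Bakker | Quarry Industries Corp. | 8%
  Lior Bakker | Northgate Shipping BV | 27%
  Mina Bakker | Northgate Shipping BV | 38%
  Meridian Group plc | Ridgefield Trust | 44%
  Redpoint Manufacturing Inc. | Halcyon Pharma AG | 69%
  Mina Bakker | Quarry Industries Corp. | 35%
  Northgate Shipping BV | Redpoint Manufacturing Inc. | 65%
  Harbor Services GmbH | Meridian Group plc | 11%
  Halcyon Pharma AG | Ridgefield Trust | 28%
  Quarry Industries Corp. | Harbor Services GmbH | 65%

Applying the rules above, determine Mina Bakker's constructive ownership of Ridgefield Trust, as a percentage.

9.51548%

By spousal attribution (R3), Mina Bakker is treated as also owning Lior Bakker's interest in Northgate Shipping BV, giving 38% + 27% = 65%.
By spousal attribution (R3), Mina Bakker is treated as also owning Lior Bakker's interest in Quarry Industries Corp, giving 35% + 8% = 43%.
Chain via Northgate Shipping BV → Redpoint Manufacturing Inc. → Halcyon Pharma AG (R2): 65% × 65% × 69% × 28% = 8.1627% of Ridgefield Trust.
Chain via Quarry Industries Corp. → Harbor Services GmbH → Meridian Group plc (R2): 43% × 65% × 11% × 44% = 1.35278% of Ridgefield Trust.
Aggregating (R1): 8.1627% + 1.35278% = 9.51548%.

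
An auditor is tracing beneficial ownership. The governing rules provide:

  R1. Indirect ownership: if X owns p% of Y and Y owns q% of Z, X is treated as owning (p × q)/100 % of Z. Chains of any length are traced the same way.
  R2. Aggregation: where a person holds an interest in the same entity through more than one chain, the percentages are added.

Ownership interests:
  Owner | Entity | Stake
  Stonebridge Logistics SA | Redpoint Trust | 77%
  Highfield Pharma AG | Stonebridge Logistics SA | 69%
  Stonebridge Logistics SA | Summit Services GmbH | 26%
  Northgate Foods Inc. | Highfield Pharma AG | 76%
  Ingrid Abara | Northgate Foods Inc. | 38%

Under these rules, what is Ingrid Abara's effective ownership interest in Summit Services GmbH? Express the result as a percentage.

5.181072%

Chain via Northgate Foods Inc. → Highfield Pharma AG → Stonebridge Logistics SA (R1): 38% × 76% × 69% × 26% = 5.181072% of Summit Services GmbH.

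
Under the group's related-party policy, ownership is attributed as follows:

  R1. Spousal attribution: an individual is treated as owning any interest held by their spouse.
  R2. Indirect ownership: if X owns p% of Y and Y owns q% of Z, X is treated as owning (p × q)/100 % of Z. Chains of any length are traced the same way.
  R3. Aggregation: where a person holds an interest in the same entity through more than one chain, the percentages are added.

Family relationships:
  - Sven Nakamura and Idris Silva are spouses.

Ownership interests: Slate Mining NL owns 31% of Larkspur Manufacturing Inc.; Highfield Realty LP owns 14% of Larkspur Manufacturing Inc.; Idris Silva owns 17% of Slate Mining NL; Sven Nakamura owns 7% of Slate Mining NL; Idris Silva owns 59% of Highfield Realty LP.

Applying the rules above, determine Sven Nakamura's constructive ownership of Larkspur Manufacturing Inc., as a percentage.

15.7%

By spousal attribution (R1), Sven Nakamura is treated as also owning Idris Silva's interest in Slate Mining NL, giving 7% + 17% = 24%.
By spousal attribution (R1), Sven Nakamura is treated as owning Idris Silva's 59% interest in Highfield Realty LP.
Chain via Slate Mining NL (R2): 24% × 31% = 7.44% of Larkspur Manufacturing Inc.
Chain via Highfield Realty LP (R2): 59% × 14% = 8.26% of Larkspur Manufacturing Inc.
Aggregating (R3): 7.44% + 8.26% = 15.7%.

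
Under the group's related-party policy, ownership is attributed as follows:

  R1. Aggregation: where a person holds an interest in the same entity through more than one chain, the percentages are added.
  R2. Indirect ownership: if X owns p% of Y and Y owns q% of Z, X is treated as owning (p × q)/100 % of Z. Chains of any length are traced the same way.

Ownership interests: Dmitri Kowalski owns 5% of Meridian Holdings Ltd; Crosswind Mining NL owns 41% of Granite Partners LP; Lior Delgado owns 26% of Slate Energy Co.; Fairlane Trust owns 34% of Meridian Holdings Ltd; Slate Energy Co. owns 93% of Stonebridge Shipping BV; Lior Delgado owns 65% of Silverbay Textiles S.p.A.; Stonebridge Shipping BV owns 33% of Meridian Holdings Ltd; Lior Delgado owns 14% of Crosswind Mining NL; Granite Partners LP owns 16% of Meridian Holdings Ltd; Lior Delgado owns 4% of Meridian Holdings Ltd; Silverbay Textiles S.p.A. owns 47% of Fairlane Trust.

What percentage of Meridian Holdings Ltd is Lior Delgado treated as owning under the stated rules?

Chain via Slate Energy Co. → Stonebridge Shipping BV (R2): 26% × 93% × 33% = 7.9794% of Meridian Holdings Ltd.
Chain via Crosswind Mining NL → Granite Partners LP (R2): 14% × 41% × 16% = 0.9184% of Meridian Holdings Ltd.
Chain via Silverbay Textiles S.p.A. → Fairlane Trust (R2): 65% × 47% × 34% = 10.387% of Meridian Holdings Ltd.
Direct interest in Meridian Holdings Ltd: 4%.
Aggregating (R1): 7.9794% + 0.9184% + 10.387% + 4% = 23.2848%.

23.2848%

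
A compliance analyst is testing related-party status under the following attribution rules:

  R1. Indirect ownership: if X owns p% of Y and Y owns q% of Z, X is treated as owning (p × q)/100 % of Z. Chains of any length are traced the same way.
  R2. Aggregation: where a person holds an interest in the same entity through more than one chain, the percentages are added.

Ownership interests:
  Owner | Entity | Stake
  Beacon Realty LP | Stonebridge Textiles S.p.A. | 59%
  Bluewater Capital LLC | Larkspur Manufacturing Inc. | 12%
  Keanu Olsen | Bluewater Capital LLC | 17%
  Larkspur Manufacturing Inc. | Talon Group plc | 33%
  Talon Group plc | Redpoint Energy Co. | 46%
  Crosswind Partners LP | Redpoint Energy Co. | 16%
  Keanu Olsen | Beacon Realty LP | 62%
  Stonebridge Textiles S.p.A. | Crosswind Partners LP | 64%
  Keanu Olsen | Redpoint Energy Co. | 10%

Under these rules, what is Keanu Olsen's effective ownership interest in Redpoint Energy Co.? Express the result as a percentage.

14.055464%

Chain via Beacon Realty LP → Stonebridge Textiles S.p.A. → Crosswind Partners LP (R1): 62% × 59% × 64% × 16% = 3.745792% of Redpoint Energy Co.
Chain via Bluewater Capital LLC → Larkspur Manufacturing Inc. → Talon Group plc (R1): 17% × 12% × 33% × 46% = 0.309672% of Redpoint Energy Co.
Direct interest in Redpoint Energy Co: 10%.
Aggregating (R2): 3.745792% + 0.309672% + 10% = 14.055464%.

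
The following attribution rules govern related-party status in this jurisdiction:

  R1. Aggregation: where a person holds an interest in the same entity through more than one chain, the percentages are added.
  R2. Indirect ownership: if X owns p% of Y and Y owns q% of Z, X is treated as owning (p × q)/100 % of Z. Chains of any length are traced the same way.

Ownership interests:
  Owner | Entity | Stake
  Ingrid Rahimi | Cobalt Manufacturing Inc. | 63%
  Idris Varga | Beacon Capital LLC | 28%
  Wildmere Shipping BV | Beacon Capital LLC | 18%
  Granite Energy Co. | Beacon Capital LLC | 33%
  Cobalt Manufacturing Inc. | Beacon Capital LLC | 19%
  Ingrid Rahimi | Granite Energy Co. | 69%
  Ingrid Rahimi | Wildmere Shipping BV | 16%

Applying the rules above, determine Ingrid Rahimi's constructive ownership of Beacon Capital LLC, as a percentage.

37.62%

Chain via Granite Energy Co. (R2): 69% × 33% = 22.77% of Beacon Capital LLC.
Chain via Wildmere Shipping BV (R2): 16% × 18% = 2.88% of Beacon Capital LLC.
Chain via Cobalt Manufacturing Inc. (R2): 63% × 19% = 11.97% of Beacon Capital LLC.
Aggregating (R1): 22.77% + 2.88% + 11.97% = 37.62%.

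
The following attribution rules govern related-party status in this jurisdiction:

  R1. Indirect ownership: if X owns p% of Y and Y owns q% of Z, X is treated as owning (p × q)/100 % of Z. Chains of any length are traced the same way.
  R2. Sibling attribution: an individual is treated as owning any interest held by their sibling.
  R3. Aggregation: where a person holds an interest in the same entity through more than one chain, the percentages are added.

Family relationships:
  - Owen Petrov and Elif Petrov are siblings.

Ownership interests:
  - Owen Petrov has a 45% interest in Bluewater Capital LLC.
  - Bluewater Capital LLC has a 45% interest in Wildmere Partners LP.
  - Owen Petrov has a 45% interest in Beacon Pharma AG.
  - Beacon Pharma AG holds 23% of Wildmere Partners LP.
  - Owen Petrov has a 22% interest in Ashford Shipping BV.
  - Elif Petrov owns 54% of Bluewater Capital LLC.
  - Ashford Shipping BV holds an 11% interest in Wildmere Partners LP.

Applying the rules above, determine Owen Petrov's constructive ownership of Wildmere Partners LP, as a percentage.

By sibling attribution (R2), Owen Petrov is treated as also owning Elif Petrov's interest in Bluewater Capital LLC, giving 45% + 54% = 99%.
Chain via Bluewater Capital LLC (R1): 99% × 45% = 44.55% of Wildmere Partners LP.
Chain via Beacon Pharma AG (R1): 45% × 23% = 10.35% of Wildmere Partners LP.
Chain via Ashford Shipping BV (R1): 22% × 11% = 2.42% of Wildmere Partners LP.
Aggregating (R3): 44.55% + 10.35% + 2.42% = 57.32%.

57.32%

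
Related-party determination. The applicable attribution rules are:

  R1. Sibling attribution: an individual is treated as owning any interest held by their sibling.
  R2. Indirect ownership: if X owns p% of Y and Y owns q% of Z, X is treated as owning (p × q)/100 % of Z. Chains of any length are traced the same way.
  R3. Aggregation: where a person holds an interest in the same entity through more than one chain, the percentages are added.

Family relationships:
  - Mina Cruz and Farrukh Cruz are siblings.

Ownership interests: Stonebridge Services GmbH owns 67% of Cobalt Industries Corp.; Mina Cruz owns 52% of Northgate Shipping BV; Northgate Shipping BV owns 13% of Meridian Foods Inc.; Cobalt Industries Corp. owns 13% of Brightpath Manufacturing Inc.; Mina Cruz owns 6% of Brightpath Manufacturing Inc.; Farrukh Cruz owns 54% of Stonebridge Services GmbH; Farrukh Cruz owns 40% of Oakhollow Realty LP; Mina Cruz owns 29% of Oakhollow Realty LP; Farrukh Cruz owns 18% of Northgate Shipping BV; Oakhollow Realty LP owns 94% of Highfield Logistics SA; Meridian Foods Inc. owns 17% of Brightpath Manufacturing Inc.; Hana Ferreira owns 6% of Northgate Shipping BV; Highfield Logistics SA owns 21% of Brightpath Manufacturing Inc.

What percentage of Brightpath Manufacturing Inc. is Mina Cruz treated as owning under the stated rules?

By sibling attribution (R1), Mina Cruz is treated as also owning Farrukh Cruz's interest in Oakhollow Realty LP, giving 29% + 40% = 69%.
By sibling attribution (R1), Mina Cruz is treated as also owning Farrukh Cruz's interest in Northgate Shipping BV, giving 52% + 18% = 70%.
By sibling attribution (R1), Mina Cruz is treated as owning Farrukh Cruz's 54% interest in Stonebridge Services GmbH.
Chain via Oakhollow Realty LP → Highfield Logistics SA (R2): 69% × 94% × 21% = 13.6206% of Brightpath Manufacturing Inc.
Chain via Northgate Shipping BV → Meridian Foods Inc. (R2): 70% × 13% × 17% = 1.547% of Brightpath Manufacturing Inc.
Direct interest in Brightpath Manufacturing Inc: 6%.
Chain via Stonebridge Services GmbH → Cobalt Industries Corp. (R2): 54% × 67% × 13% = 4.7034% of Brightpath Manufacturing Inc.
Aggregating (R3): 13.6206% + 1.547% + 6% + 4.7034% = 25.871%.

25.871%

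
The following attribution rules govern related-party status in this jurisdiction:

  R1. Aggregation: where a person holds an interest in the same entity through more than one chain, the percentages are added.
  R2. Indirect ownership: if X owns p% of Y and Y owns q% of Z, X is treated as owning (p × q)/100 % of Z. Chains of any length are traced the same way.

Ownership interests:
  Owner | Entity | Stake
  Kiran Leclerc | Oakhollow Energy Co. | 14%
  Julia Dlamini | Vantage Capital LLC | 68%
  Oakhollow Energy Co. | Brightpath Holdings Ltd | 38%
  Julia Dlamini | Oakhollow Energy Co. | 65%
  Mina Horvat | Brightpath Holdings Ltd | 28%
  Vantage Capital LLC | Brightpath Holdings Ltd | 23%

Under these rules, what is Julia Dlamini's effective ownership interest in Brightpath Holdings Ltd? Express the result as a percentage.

40.34%

Chain via Vantage Capital LLC (R2): 68% × 23% = 15.64% of Brightpath Holdings Ltd.
Chain via Oakhollow Energy Co. (R2): 65% × 38% = 24.7% of Brightpath Holdings Ltd.
Aggregating (R1): 15.64% + 24.7% = 40.34%.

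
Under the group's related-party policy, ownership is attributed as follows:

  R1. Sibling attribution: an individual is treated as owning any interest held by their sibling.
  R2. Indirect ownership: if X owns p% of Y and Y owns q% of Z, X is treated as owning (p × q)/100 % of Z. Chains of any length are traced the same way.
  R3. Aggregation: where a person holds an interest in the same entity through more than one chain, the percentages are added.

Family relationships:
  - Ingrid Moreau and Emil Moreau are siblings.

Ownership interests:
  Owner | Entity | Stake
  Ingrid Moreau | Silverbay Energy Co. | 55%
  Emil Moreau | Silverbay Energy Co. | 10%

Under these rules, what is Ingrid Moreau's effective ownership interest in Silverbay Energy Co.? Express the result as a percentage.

65%

By sibling attribution (R1), Ingrid Moreau is treated as also owning Emil Moreau's interest in Silverbay Energy Co, giving 55% + 10% = 65%.
Direct interest in Silverbay Energy Co: 65%.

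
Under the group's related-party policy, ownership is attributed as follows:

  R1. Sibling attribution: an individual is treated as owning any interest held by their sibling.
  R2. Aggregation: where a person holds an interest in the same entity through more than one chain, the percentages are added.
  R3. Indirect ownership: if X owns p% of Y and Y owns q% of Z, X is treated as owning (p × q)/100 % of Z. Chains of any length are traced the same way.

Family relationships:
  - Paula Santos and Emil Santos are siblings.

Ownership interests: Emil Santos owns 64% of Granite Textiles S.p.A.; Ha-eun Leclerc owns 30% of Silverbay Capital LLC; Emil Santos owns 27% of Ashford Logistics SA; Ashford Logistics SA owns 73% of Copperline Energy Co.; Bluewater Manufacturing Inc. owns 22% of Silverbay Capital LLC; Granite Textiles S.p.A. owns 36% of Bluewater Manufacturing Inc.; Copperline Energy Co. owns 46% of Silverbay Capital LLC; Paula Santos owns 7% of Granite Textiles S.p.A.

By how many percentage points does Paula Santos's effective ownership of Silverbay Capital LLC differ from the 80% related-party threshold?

65.3102

By sibling attribution (R1), Paula Santos is treated as also owning Emil Santos's interest in Granite Textiles S.p.A, giving 7% + 64% = 71%.
By sibling attribution (R1), Paula Santos is treated as owning Emil Santos's 27% interest in Ashford Logistics SA.
Chain via Granite Textiles S.p.A. → Bluewater Manufacturing Inc. (R3): 71% × 36% × 22% = 5.6232% of Silverbay Capital LLC.
Chain via Ashford Logistics SA → Copperline Energy Co. (R3): 27% × 73% × 46% = 9.0666% of Silverbay Capital LLC.
Aggregating (R2): 5.6232% + 9.0666% = 14.6898%.
14.6898% falls short of the 80% threshold by 65.3102 percentage points.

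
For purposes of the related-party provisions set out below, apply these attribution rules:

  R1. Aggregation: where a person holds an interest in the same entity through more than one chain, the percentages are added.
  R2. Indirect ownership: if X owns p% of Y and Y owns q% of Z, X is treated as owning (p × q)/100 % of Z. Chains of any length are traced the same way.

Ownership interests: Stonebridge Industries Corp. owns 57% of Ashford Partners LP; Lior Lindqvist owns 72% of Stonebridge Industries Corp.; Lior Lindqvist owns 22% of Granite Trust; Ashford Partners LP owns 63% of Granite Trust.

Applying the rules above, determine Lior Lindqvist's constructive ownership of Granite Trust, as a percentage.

47.8552%

Chain via Stonebridge Industries Corp. → Ashford Partners LP (R2): 72% × 57% × 63% = 25.8552% of Granite Trust.
Direct interest in Granite Trust: 22%.
Aggregating (R1): 25.8552% + 22% = 47.8552%.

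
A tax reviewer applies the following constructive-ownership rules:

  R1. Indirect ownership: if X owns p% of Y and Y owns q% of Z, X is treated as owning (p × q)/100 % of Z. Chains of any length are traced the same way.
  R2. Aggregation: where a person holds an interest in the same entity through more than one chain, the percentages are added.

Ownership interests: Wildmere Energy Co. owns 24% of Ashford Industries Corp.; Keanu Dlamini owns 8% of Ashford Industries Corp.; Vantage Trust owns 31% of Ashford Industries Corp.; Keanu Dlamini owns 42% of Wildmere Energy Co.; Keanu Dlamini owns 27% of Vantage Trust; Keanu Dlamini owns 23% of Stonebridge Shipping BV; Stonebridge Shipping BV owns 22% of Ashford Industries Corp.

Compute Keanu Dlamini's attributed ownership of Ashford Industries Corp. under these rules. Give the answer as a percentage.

Chain via Stonebridge Shipping BV (R1): 23% × 22% = 5.06% of Ashford Industries Corp.
Chain via Vantage Trust (R1): 27% × 31% = 8.37% of Ashford Industries Corp.
Chain via Wildmere Energy Co. (R1): 42% × 24% = 10.08% of Ashford Industries Corp.
Direct interest in Ashford Industries Corp: 8%.
Aggregating (R2): 5.06% + 8.37% + 10.08% + 8% = 31.51%.

31.51%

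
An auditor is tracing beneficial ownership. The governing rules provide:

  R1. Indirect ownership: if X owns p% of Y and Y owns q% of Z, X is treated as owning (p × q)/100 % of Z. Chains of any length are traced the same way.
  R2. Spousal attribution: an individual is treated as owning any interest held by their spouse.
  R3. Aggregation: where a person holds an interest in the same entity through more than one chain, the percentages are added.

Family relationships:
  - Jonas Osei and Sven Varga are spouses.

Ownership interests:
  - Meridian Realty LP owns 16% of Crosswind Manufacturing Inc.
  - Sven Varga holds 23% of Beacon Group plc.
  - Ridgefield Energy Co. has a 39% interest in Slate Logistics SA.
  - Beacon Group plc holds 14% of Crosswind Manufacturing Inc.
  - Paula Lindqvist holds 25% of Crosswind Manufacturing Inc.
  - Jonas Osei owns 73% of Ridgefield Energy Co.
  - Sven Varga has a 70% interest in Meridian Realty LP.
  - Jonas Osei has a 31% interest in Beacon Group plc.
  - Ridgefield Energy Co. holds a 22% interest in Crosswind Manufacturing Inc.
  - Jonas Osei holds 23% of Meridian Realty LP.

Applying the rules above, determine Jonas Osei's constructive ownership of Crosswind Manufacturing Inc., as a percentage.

38.5%

By spousal attribution (R2), Jonas Osei is treated as also owning Sven Varga's interest in Beacon Group plc, giving 31% + 23% = 54%.
By spousal attribution (R2), Jonas Osei is treated as also owning Sven Varga's interest in Meridian Realty LP, giving 23% + 70% = 93%.
Chain via Beacon Group plc (R1): 54% × 14% = 7.56% of Crosswind Manufacturing Inc.
Chain via Ridgefield Energy Co. (R1): 73% × 22% = 16.06% of Crosswind Manufacturing Inc.
Chain via Meridian Realty LP (R1): 93% × 16% = 14.88% of Crosswind Manufacturing Inc.
Aggregating (R3): 7.56% + 16.06% + 14.88% = 38.5%.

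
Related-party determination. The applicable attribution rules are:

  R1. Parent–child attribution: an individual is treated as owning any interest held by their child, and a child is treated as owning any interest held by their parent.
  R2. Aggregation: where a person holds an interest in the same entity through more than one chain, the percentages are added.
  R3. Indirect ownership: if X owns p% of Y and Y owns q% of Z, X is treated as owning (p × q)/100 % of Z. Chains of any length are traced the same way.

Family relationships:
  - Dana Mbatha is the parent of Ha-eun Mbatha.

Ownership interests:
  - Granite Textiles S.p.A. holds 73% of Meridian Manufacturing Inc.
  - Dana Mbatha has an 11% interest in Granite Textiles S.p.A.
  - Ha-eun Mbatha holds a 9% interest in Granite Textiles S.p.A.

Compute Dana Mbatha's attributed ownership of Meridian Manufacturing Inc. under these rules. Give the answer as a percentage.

By parent–child attribution (R1), Dana Mbatha is treated as also owning Ha-eun Mbatha's interest in Granite Textiles S.p.A, giving 11% + 9% = 20%.
Chain via Granite Textiles S.p.A. (R3): 20% × 73% = 14.6% of Meridian Manufacturing Inc.

14.6%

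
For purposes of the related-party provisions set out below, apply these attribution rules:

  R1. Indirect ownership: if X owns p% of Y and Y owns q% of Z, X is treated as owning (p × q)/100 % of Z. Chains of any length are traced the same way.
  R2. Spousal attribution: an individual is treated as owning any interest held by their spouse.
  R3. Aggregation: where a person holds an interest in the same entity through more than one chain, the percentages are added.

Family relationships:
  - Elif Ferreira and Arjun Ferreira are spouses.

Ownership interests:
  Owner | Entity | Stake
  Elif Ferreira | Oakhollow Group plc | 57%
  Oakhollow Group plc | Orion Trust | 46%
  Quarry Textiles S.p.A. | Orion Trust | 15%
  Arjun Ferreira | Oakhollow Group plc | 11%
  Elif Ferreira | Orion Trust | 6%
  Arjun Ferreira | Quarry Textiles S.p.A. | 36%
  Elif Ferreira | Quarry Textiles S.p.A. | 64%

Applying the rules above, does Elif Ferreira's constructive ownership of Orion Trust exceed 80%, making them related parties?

By spousal attribution (R2), Elif Ferreira is treated as also owning Arjun Ferreira's interest in Quarry Textiles S.p.A, giving 64% + 36% = 100%.
By spousal attribution (R2), Elif Ferreira is treated as also owning Arjun Ferreira's interest in Oakhollow Group plc, giving 57% + 11% = 68%.
Chain via Quarry Textiles S.p.A. (R1): 100% × 15% = 15% of Orion Trust.
Chain via Oakhollow Group plc (R1): 68% × 46% = 31.28% of Orion Trust.
Direct interest in Orion Trust: 6%.
Aggregating (R3): 15% + 31.28% + 6% = 52.28%.
52.28% does not exceed the 80% threshold, so Elif is not a related party to Orion Trust.

No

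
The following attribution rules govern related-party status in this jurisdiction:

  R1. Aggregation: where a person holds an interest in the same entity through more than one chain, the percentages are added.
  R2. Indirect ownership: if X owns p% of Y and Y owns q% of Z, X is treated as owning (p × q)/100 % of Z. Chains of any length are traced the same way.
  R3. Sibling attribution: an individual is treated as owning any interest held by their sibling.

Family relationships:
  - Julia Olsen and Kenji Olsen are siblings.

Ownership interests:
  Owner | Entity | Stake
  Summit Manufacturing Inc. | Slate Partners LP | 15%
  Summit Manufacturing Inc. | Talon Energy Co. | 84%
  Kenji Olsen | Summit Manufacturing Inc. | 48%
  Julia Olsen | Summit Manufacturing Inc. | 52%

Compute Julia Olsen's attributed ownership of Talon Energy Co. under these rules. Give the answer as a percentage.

By sibling attribution (R3), Julia Olsen is treated as also owning Kenji Olsen's interest in Summit Manufacturing Inc, giving 52% + 48% = 100%.
Chain via Summit Manufacturing Inc. (R2): 100% × 84% = 84% of Talon Energy Co.

84%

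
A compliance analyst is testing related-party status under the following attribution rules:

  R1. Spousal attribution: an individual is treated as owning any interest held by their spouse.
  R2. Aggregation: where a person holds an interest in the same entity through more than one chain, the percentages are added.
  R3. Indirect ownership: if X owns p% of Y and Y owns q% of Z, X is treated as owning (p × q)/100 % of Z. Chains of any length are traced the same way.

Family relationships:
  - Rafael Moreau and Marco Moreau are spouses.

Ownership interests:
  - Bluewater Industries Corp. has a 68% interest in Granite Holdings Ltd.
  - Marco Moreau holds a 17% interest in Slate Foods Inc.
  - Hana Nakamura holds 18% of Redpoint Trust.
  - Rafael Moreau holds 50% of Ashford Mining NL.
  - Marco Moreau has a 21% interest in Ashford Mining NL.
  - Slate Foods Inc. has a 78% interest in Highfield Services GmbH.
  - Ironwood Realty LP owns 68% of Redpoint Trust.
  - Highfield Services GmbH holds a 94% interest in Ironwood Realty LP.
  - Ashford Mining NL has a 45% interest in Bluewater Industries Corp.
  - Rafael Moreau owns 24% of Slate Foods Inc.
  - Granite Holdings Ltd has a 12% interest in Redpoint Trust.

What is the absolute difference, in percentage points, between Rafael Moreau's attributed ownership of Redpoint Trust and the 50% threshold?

By spousal attribution (R1), Rafael Moreau is treated as also owning Marco Moreau's interest in Slate Foods Inc, giving 24% + 17% = 41%.
By spousal attribution (R1), Rafael Moreau is treated as also owning Marco Moreau's interest in Ashford Mining NL, giving 50% + 21% = 71%.
Chain via Slate Foods Inc. → Highfield Services GmbH → Ironwood Realty LP (R3): 41% × 78% × 94% × 68% = 20.441616% of Redpoint Trust.
Chain via Ashford Mining NL → Bluewater Industries Corp. → Granite Holdings Ltd (R3): 71% × 45% × 68% × 12% = 2.60712% of Redpoint Trust.
Aggregating (R2): 20.441616% + 2.60712% = 23.048736%.
23.048736% falls short of the 50% threshold by 26.951264 percentage points.

26.951264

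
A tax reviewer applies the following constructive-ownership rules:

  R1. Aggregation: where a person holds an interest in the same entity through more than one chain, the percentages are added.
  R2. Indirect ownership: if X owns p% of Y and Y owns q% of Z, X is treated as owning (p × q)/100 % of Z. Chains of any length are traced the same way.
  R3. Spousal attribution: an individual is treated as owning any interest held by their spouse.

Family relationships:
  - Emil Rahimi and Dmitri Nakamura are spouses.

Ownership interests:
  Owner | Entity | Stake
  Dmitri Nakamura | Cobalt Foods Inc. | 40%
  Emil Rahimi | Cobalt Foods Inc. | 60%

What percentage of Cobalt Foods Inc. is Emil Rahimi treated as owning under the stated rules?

By spousal attribution (R3), Emil Rahimi is treated as also owning Dmitri Nakamura's interest in Cobalt Foods Inc, giving 60% + 40% = 100%.
Direct interest in Cobalt Foods Inc: 100%.

100%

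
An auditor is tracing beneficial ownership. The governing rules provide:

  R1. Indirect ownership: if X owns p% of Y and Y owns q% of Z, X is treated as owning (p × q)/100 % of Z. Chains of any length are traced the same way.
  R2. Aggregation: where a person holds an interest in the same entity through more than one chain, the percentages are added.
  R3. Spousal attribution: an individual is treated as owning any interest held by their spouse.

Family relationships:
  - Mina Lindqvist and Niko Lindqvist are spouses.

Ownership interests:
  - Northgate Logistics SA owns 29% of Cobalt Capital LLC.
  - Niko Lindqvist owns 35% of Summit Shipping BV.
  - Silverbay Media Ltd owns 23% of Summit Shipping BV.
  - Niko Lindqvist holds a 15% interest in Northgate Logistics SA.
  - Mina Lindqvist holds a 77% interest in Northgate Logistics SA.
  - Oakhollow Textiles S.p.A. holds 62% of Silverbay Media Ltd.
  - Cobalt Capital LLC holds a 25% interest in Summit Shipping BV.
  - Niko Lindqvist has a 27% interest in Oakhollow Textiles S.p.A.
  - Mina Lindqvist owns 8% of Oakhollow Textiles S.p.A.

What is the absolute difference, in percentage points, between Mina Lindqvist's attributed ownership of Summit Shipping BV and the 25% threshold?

By spousal attribution (R3), Mina Lindqvist is treated as also owning Niko Lindqvist's interest in Northgate Logistics SA, giving 77% + 15% = 92%.
By spousal attribution (R3), Mina Lindqvist is treated as also owning Niko Lindqvist's interest in Oakhollow Textiles S.p.A, giving 8% + 27% = 35%.
By spousal attribution (R3), Mina Lindqvist is treated as owning Niko Lindqvist's 35% interest in Summit Shipping BV.
Chain via Northgate Logistics SA → Cobalt Capital LLC (R1): 92% × 29% × 25% = 6.67% of Summit Shipping BV.
Chain via Oakhollow Textiles S.p.A. → Silverbay Media Ltd (R1): 35% × 62% × 23% = 4.991% of Summit Shipping BV.
Direct interest in Summit Shipping BV: 35%.
Aggregating (R2): 6.67% + 4.991% + 35% = 46.661%.
46.661% exceeds the 25% threshold by 21.661 percentage points.

21.661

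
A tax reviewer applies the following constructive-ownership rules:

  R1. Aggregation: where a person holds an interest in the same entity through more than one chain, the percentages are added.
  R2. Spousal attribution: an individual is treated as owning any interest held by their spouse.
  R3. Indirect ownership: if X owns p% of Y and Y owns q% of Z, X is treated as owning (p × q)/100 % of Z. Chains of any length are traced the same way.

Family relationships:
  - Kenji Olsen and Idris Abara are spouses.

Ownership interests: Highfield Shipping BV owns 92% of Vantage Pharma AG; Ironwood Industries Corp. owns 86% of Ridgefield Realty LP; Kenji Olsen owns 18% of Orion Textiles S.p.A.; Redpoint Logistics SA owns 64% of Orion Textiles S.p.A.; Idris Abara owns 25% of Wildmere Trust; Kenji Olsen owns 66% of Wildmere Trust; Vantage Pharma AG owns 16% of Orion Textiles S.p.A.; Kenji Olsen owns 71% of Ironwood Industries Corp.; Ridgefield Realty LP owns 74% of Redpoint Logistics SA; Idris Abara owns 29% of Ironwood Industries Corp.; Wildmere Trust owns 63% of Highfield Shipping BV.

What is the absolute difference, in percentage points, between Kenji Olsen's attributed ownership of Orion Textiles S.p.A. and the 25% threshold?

42.168576

By spousal attribution (R2), Kenji Olsen is treated as also owning Idris Abara's interest in Wildmere Trust, giving 66% + 25% = 91%.
By spousal attribution (R2), Kenji Olsen is treated as also owning Idris Abara's interest in Ironwood Industries Corp, giving 71% + 29% = 100%.
Chain via Wildmere Trust → Highfield Shipping BV → Vantage Pharma AG (R3): 91% × 63% × 92% × 16% = 8.438976% of Orion Textiles S.p.A.
Chain via Ironwood Industries Corp. → Ridgefield Realty LP → Redpoint Logistics SA (R3): 100% × 86% × 74% × 64% = 40.7296% of Orion Textiles S.p.A.
Direct interest in Orion Textiles S.p.A: 18%.
Aggregating (R1): 8.438976% + 40.7296% + 18% = 67.168576%.
67.168576% exceeds the 25% threshold by 42.168576 percentage points.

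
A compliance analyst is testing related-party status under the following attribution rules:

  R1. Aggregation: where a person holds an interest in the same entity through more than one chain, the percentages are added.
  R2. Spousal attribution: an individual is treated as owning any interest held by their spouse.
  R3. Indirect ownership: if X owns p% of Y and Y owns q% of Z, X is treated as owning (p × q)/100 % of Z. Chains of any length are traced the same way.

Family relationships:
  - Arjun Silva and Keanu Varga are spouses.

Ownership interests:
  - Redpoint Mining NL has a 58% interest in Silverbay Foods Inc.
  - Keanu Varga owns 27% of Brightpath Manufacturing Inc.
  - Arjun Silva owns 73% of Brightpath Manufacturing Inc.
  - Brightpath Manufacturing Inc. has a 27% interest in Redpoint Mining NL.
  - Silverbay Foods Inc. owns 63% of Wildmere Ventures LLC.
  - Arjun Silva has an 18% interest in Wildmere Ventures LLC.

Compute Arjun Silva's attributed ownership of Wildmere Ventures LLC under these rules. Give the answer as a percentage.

27.8658%

By spousal attribution (R2), Arjun Silva is treated as also owning Keanu Varga's interest in Brightpath Manufacturing Inc, giving 73% + 27% = 100%.
Chain via Brightpath Manufacturing Inc. → Redpoint Mining NL → Silverbay Foods Inc. (R3): 100% × 27% × 58% × 63% = 9.8658% of Wildmere Ventures LLC.
Direct interest in Wildmere Ventures LLC: 18%.
Aggregating (R1): 9.8658% + 18% = 27.8658%.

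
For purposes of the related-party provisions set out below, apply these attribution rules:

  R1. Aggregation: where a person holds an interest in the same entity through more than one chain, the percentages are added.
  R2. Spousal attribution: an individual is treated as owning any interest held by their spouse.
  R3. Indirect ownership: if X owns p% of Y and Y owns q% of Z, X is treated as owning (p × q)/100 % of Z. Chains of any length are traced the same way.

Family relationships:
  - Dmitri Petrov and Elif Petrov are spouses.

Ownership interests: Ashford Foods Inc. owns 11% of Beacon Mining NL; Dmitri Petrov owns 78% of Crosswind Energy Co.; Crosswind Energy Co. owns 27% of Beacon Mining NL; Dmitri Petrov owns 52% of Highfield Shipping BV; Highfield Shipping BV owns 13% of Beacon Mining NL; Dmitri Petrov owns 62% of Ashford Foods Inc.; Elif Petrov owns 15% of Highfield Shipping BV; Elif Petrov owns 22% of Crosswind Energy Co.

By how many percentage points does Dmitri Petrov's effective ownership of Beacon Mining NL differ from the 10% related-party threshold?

By spousal attribution (R2), Dmitri Petrov is treated as also owning Elif Petrov's interest in Highfield Shipping BV, giving 52% + 15% = 67%.
By spousal attribution (R2), Dmitri Petrov is treated as also owning Elif Petrov's interest in Crosswind Energy Co, giving 78% + 22% = 100%.
Chain via Highfield Shipping BV (R3): 67% × 13% = 8.71% of Beacon Mining NL.
Chain via Crosswind Energy Co. (R3): 100% × 27% = 27% of Beacon Mining NL.
Chain via Ashford Foods Inc. (R3): 62% × 11% = 6.82% of Beacon Mining NL.
Aggregating (R1): 8.71% + 27% + 6.82% = 42.53%.
42.53% exceeds the 10% threshold by 32.53 percentage points.

32.53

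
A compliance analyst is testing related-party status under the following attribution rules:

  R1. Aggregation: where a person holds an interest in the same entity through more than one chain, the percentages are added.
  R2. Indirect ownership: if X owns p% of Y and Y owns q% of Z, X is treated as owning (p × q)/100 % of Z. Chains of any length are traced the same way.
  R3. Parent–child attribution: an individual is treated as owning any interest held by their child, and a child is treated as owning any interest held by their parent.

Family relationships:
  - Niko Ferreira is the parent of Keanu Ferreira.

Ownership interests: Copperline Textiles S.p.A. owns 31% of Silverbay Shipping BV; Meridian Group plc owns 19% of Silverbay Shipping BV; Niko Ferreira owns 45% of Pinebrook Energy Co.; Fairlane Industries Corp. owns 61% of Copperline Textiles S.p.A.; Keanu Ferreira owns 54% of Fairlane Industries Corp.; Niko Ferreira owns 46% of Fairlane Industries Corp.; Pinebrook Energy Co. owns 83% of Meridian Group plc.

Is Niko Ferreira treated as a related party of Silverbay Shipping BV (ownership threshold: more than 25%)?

By parent–child attribution (R3), Niko Ferreira is treated as also owning Keanu Ferreira's interest in Fairlane Industries Corp, giving 46% + 54% = 100%.
Chain via Fairlane Industries Corp. → Copperline Textiles S.p.A. (R2): 100% × 61% × 31% = 18.91% of Silverbay Shipping BV.
Chain via Pinebrook Energy Co. → Meridian Group plc (R2): 45% × 83% × 19% = 7.0965% of Silverbay Shipping BV.
Aggregating (R1): 18.91% + 7.0965% = 26.0065%.
26.0065% exceeds the 25% threshold, so Niko is a related party to Silverbay Shipping BV.

Yes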